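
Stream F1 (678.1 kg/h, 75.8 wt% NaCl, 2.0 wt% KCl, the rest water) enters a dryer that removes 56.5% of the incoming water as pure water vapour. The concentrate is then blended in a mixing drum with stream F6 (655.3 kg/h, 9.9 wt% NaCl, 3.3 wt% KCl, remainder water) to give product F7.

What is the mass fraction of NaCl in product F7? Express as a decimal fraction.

Vapour removed = 0.565×0.222×678.1 = 85.054 kg/h; concentrate = 593.05 kg/h.
NaCl reaching the mixer = 514 (from concentrate) + 655.3×0.099 = 578.87 kg/h.
Product flow = 593.05 + 655.3 = 1248.3 kg/h; NaCl fraction = 0.4637.

0.4637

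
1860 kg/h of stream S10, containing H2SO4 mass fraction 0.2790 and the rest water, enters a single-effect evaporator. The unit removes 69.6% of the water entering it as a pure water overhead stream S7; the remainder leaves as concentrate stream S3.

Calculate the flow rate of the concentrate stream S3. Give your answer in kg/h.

926.6 kg/h

water entering = 1860×0.721 = 1341.1 kg/h; overhead removed = 0.696×1341.1 = 933.38 kg/h.
Concentrate = 1860 − 933.38 = 926.62 kg/h.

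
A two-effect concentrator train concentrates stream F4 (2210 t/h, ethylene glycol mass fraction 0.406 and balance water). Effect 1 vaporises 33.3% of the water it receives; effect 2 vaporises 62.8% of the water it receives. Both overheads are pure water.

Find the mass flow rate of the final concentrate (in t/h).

1223 t/h

water in feed = 2210×0.594 = 1312.7 t/h.
After stage 1: water left = (1−0.333)×1312.7 = 875.6; stream total = 1772.9 t/h.
After stage 2: water left = (1−0.628)×875.6 = 325.72; final concentrate = 1223 t/h.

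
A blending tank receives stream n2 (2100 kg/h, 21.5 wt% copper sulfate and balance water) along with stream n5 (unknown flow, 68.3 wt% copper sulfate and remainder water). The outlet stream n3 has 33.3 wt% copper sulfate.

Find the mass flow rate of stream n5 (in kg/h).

Let n5 be the unknown flow. Total out = 2100 + n5.
copper sulfate balance: 451.5 + 0.683·n5 = 0.333·(2100 + n5)
(0.683 − 0.333)·n5 = 0.333×2100 − 451.5 = 247.8
n5 = 247.8 / 0.350 = 708 kg/h

708 kg/h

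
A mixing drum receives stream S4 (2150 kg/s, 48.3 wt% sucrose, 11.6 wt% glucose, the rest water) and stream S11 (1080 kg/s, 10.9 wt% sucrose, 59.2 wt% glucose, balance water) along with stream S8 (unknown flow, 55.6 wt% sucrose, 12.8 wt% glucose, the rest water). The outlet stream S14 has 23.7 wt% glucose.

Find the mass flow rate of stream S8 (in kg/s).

Let S8 be the unknown flow. Total out = 3230 + S8.
glucose balance: 888.76 + 0.128·S8 = 0.237·(3230 + S8)
(0.128 − 0.237)·S8 = 0.237×3230 − 888.76 = -123.25
S8 = -123.25 / -0.109 = 1130.7 kg/s

1131 kg/s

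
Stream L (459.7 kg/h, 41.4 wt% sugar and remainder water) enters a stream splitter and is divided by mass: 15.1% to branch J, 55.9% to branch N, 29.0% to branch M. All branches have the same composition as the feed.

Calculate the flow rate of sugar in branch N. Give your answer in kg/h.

Branch N total = 0.559×459.7 = 256.97 kg/h.
sugar in N = 0.414×256.97 = 106.39 kg/h.

106.4 kg/h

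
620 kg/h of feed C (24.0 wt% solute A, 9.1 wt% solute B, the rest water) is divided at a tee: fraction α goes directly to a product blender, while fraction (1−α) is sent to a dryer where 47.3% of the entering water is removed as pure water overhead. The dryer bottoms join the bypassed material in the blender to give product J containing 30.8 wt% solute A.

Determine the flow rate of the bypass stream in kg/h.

187.4 kg/h

All 620×0.240 = 148.8 kg/h of solute A reaches J, so J = 148.8/0.308 = 483.12 kg/h and vapour = 136.88 kg/h.
The evaporator receives (1−α)·620 of feed at 0.669 water and removes 0.473 of that water:
0.473×0.669×(1−α)×620 = 136.88
(1−α) = 136.88/196.19 = 0.6977;  α = 0.3023.
Bypass flow = 0.3023×620 = 187.42 kg/h.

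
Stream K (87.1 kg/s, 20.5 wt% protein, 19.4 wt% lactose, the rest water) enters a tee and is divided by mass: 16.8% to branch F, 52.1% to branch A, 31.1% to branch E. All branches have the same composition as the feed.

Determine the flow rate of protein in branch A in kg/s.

9.303 kg/s

Branch A total = 0.521×87.1 = 45.379 kg/s.
protein in A = 0.205×45.379 = 9.3027 kg/s.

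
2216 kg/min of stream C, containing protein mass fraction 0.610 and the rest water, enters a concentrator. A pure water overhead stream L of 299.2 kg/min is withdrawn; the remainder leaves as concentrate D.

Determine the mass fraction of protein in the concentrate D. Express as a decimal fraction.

0.705

protein is not removed: 2216×0.610 = 1351.8 kg/min of protein enters D.
Concentrate = 2216 − 299.2 = 1916.8 kg/min.
Mass fraction = 1351.8/1916.8 = 0.705.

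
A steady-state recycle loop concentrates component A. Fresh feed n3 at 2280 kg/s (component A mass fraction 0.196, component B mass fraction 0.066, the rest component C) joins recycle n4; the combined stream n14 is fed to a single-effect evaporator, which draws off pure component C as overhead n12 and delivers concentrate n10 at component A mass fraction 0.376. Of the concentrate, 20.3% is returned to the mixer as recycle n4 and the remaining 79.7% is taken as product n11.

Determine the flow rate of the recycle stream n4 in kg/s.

Overall component A balance (none leaves overhead): component A in fresh feed = component A in product, i.e. 2280×0.196 = (1−0.203)·n10·0.376.
n10 = 446.88/(0.376×0.797) = 1491.2 kg/s.
Recycle n4 = 0.203×1491.2 = 302.72 kg/s.

302.7 kg/s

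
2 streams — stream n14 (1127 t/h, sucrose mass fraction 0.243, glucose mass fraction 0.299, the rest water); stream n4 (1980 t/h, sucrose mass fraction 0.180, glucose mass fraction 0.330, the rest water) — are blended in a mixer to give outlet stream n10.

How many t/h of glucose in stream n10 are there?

glucose out = glucose in = 1127×0.299 + 1980×0.330 = 990.37 t/h.

990.4 t/h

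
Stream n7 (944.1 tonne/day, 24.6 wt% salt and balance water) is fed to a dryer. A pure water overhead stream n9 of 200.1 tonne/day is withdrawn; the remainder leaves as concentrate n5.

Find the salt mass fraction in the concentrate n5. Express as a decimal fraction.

salt is not removed: 944.1×0.246 = 232.25 tonne/day of salt enters n5.
Concentrate = 944.1 − 200.1 = 744 tonne/day.
Mass fraction = 232.25/744 = 0.3122.

0.3122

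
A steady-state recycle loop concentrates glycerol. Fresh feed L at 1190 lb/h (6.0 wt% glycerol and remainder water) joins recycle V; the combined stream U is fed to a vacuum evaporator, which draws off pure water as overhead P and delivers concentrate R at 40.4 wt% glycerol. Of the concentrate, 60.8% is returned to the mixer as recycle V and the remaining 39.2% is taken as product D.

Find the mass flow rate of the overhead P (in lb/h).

Overall glycerol balance (none leaves overhead): glycerol in fresh feed = glycerol in product, i.e. 1190×0.060 = (1−0.608)·R·0.404.
R = 71.4/(0.404×0.392) = 450.85 lb/h.
Recycle V = 0.608×450.85 = 274.12 lb/h.
Combined feed U = 1190 + 274.12 = 1464.1 lb/h.
Overhead P = U − R = 1464.1 − 450.85 = 1013.3 lb/h.

1013 lb/h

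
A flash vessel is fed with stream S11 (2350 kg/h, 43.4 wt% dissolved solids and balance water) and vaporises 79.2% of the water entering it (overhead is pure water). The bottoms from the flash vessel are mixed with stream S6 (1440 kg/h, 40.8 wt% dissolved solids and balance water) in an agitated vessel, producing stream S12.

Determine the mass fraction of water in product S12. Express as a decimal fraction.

Vapour removed = 0.792×0.566×2350 = 1053.4 kg/h; concentrate = 1296.6 kg/h.
water reaching the mixer = 276.66 (from concentrate) + 1440×0.592 = 1129.1 kg/h.
Product flow = 1296.6 + 1440 = 2736.6 kg/h; water fraction = 0.413.

0.413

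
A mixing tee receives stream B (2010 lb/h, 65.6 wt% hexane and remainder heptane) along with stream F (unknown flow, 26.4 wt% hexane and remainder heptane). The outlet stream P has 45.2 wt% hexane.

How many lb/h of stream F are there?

Let F be the unknown flow. Total out = 2010 + F.
hexane balance: 1318.6 + 0.264·F = 0.452·(2010 + F)
(0.264 − 0.452)·F = 0.452×2010 − 1318.6 = -410.04
F = -410.04 / -0.188 = 2181.1 lb/h

2181 lb/h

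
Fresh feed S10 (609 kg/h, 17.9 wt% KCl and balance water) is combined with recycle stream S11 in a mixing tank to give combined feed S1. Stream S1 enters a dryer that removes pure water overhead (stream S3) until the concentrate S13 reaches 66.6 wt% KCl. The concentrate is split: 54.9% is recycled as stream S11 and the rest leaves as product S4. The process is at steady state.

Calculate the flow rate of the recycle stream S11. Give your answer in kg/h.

Overall KCl balance (none leaves overhead): KCl in fresh feed = KCl in product, i.e. 609×0.179 = (1−0.549)·S13·0.666.
S13 = 109.01/(0.666×0.451) = 362.93 kg/h.
Recycle S11 = 0.549×362.93 = 199.25 kg/h.

199.2 kg/h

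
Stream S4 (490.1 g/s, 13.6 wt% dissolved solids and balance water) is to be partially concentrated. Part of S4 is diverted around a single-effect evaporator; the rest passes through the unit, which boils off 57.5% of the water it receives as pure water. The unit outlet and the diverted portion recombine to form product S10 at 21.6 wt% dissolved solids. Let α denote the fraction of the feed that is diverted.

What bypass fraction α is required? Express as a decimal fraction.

0.254

All 490.1×0.136 = 66.654 g/s of dissolved solids reaches S10, so S10 = 66.654/0.216 = 308.58 g/s and vapour = 181.52 g/s.
The evaporator receives (1−α)·490.1 of feed at 0.864 water and removes 0.575 of that water:
0.575×0.864×(1−α)×490.1 = 181.52
(1−α) = 181.52/243.48 = 0.7455;  α = 0.2545.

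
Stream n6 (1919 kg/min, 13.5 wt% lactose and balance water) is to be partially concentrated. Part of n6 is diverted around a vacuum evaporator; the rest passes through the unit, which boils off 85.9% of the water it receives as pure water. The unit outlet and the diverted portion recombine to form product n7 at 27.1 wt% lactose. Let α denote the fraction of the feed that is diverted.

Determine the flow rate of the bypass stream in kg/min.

622.9 kg/min

All 1919×0.135 = 259.06 kg/min of lactose reaches n7, so n7 = 259.06/0.271 = 955.96 kg/min and vapour = 963.04 kg/min.
The evaporator receives (1−α)·1919 of feed at 0.865 water and removes 0.859 of that water:
0.859×0.865×(1−α)×1919 = 963.04
(1−α) = 963.04/1425.9 = 0.6754;  α = 0.3246.
Bypass flow = 0.3246×1919 = 622.91 kg/min.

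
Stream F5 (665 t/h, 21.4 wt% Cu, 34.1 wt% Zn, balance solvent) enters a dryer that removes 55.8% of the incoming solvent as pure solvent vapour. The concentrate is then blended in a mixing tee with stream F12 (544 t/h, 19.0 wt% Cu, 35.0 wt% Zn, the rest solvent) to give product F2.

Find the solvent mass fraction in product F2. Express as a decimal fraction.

0.365

Vapour removed = 0.558×0.445×665 = 165.13 t/h; concentrate = 499.87 t/h.
solvent reaching the mixer = 130.8 (from concentrate) + 544×0.460 = 381.04 t/h.
Product flow = 499.87 + 544 = 1043.9 t/h; solvent fraction = 0.365.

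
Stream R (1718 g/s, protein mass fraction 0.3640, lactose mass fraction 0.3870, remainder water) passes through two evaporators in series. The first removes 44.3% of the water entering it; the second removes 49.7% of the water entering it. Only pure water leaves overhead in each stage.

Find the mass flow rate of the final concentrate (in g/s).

1410 g/s

water in feed = 1718×0.249 = 427.78 g/s.
After stage 1: water left = (1−0.443)×427.78 = 238.27; stream total = 1528.5 g/s.
After stage 2: water left = (1−0.497)×238.27 = 119.85; final concentrate = 1410.1 g/s.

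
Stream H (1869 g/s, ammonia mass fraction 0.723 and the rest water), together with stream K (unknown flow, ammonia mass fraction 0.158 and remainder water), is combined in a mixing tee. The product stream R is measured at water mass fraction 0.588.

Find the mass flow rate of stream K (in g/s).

Let K be the unknown flow. Total out = 1869 + K.
water balance: 517.71 + 0.842·K = 0.588·(1869 + K)
(0.842 − 0.588)·K = 0.588×1869 − 517.71 = 581.26
K = 581.26 / 0.254 = 2288.4 g/s

2288 g/s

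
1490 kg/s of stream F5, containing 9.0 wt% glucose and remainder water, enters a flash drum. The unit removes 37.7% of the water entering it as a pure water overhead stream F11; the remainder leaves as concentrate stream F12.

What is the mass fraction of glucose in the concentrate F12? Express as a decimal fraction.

0.137

glucose is not removed: 1490×0.090 = 134.1 kg/s of glucose enters F12.
water entering = 1490×0.910 = 1355.9 kg/s; overhead removed = 0.377×1355.9 = 511.17 kg/s.
Concentrate = 1490 − 511.17 = 978.83 kg/s.
Mass fraction = 134.1/978.83 = 0.137.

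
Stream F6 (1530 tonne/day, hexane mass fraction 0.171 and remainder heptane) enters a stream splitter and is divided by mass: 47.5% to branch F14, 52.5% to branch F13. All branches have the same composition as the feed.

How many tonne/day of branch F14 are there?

Branch F14 flow = 0.475×1530 = 726.75 tonne/day.

726.8 tonne/day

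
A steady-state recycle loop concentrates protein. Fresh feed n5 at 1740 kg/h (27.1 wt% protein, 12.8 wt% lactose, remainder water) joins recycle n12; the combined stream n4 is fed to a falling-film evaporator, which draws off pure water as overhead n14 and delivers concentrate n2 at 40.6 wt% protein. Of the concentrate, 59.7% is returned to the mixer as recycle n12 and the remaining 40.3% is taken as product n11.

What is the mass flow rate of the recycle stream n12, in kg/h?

1721 kg/h

Overall protein balance (none leaves overhead): protein in fresh feed = protein in product, i.e. 1740×0.271 = (1−0.597)·n2·0.406.
n2 = 471.54/(0.406×0.403) = 2882 kg/h.
Recycle n12 = 0.597×2882 = 1720.5 kg/h.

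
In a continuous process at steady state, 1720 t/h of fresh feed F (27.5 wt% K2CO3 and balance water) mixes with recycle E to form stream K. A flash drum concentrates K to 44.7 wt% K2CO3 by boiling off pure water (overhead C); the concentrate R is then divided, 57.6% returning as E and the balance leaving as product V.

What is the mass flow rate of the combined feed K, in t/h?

3158 t/h

Overall K2CO3 balance (none leaves overhead): K2CO3 in fresh feed = K2CO3 in product, i.e. 1720×0.275 = (1−0.576)·R·0.447.
R = 473/(0.447×0.424) = 2495.7 t/h.
Recycle E = 0.576×2495.7 = 1437.5 t/h.
Combined feed K = 1720 + 1437.5 = 3157.5 t/h.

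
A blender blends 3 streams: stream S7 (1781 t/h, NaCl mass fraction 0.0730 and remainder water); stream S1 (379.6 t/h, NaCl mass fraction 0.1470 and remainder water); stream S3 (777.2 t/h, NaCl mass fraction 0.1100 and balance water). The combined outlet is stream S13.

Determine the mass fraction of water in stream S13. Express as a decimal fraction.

0.9076

Total flow out = 1781 + 379.6 + 777.2 = 2937.8 t/h.
water in = 1781×0.927 + 379.6×0.853 + 777.2×0.890 = 2666.5 t/h.
water mass fraction in S13 = 2666.5/2937.8 = 0.9076.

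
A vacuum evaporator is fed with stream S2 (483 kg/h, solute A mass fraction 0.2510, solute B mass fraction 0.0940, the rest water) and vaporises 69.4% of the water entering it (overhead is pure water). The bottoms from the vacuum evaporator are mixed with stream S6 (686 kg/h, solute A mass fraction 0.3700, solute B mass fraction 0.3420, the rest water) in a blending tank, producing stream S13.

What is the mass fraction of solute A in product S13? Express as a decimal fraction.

0.3950

Vapour removed = 0.694×0.655×483 = 219.56 kg/h; concentrate = 263.44 kg/h.
solute A reaching the mixer = 121.23 (from concentrate) + 686×0.370 = 375.05 kg/h.
Product flow = 263.44 + 686 = 949.44 kg/h; solute A fraction = 0.3950.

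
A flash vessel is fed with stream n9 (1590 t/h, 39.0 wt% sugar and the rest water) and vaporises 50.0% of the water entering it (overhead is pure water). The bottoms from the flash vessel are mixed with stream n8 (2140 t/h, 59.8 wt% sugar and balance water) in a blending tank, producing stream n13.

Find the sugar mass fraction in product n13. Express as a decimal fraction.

0.585

Vapour removed = 0.500×0.610×1590 = 484.95 t/h; concentrate = 1105 t/h.
sugar reaching the mixer = 620.1 (from concentrate) + 2140×0.598 = 1899.8 t/h.
Product flow = 1105 + 2140 = 3245.1 t/h; sugar fraction = 0.585.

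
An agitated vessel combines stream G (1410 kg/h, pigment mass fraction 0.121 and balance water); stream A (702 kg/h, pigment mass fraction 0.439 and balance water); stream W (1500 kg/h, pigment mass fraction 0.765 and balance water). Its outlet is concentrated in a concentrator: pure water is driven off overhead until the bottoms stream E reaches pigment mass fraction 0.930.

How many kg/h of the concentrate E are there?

1749 kg/h

pigment entering = 1410×0.121 + 702×0.439 + 1500×0.765 = 1626.3 kg/h.
All pigment reports to E, so E = 1626.3/0.930 = 1748.7 kg/h.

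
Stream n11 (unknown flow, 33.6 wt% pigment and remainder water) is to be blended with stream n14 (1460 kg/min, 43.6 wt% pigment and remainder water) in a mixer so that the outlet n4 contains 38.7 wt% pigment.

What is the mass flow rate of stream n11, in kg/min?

Let n11 be the unknown flow. Total out = 1460 + n11.
pigment balance: 636.56 + 0.336·n11 = 0.387·(1460 + n11)
(0.336 − 0.387)·n11 = 0.387×1460 − 636.56 = -71.54
n11 = -71.54 / -0.051 = 1402.7 kg/min

1403 kg/min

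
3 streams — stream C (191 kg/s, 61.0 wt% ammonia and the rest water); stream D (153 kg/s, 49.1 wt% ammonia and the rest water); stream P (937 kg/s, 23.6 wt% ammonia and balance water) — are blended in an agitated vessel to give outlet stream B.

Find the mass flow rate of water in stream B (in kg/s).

868.2 kg/s

water out = water in = 191×0.390 + 153×0.509 + 937×0.764 = 868.24 kg/s.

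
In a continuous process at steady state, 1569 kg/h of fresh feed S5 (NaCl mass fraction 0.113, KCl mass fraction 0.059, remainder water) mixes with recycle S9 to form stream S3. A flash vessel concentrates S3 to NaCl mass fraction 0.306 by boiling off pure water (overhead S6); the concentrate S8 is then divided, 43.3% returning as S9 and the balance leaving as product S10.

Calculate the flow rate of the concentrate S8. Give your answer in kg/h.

Overall NaCl balance (none leaves overhead): NaCl in fresh feed = NaCl in product, i.e. 1569×0.113 = (1−0.433)·S8·0.306.
S8 = 177.3/(0.306×0.567) = 1021.9 kg/h.

1022 kg/h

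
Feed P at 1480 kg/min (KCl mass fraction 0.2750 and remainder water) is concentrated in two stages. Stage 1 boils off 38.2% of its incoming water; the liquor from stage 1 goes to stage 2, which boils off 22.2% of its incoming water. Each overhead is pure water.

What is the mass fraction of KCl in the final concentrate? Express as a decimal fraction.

water in feed = 1480×0.725 = 1073 kg/min.
After stage 1: water left = (1−0.382)×1073 = 663.11; stream total = 1070.1 kg/min.
After stage 2: water left = (1−0.222)×663.11 = 515.9; final concentrate = 922.9 kg/min.
KCl fraction = 407/922.9 = 0.4410.

0.4410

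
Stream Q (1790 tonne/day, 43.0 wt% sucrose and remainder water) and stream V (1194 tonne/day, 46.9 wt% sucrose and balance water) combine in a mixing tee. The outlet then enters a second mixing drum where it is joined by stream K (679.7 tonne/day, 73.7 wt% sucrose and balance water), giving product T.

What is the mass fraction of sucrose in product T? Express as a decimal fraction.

0.500

Overall, product flow = 3663.7 tonne/day.
sucrose in = 1790×0.430 + 1194×0.469 + 679.7×0.737 = 1830.6 tonne/day.
sucrose fraction in T = 0.500.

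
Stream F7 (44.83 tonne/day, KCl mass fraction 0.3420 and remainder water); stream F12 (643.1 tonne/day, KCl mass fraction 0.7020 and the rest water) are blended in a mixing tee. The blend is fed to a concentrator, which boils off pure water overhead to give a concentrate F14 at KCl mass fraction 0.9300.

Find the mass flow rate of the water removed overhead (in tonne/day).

186 tonne/day

KCl entering = 44.83×0.342 + 643.1×0.702 = 466.79 tonne/day.
All KCl reports to F14, so F14 = 466.79/0.930 = 501.92 tonne/day.
Total feed = 687.93 tonne/day; overhead = 687.93 − 501.92 = 186.01 tonne/day.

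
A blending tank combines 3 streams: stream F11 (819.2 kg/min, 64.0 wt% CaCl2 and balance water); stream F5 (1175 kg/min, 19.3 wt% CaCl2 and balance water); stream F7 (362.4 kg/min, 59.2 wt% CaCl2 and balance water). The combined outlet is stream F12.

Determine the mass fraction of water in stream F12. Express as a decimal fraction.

0.590

Total flow out = 819.2 + 1175 + 362.4 = 2356.6 kg/min.
water in = 819.2×0.360 + 1175×0.807 + 362.4×0.408 = 1391 kg/min.
water mass fraction in F12 = 1391/2356.6 = 0.590.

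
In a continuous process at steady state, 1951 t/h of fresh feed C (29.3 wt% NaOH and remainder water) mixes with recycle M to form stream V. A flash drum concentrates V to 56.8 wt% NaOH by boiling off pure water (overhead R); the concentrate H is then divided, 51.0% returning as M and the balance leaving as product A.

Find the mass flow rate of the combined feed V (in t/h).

Overall NaOH balance (none leaves overhead): NaOH in fresh feed = NaOH in product, i.e. 1951×0.293 = (1−0.510)·H·0.568.
H = 571.64/(0.568×0.490) = 2053.9 t/h.
Recycle M = 0.510×2053.9 = 1047.5 t/h.
Combined feed V = 1951 + 1047.5 = 2998.5 t/h.

2998 t/h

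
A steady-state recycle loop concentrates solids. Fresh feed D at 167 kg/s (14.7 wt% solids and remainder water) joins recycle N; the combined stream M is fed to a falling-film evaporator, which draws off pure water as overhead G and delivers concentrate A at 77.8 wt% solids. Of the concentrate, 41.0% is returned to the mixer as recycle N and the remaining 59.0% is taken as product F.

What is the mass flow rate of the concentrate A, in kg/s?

53.48 kg/s

Overall solids balance (none leaves overhead): solids in fresh feed = solids in product, i.e. 167×0.147 = (1−0.410)·A·0.778.
A = 24.549/(0.778×0.590) = 53.481 kg/s.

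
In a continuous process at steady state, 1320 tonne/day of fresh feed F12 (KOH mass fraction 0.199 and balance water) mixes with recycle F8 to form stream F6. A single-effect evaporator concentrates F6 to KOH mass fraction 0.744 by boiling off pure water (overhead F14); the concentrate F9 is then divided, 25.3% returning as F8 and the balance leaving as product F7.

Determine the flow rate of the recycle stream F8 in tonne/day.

119.6 tonne/day

Overall KOH balance (none leaves overhead): KOH in fresh feed = KOH in product, i.e. 1320×0.199 = (1−0.253)·F9·0.744.
F9 = 262.68/(0.744×0.747) = 472.64 tonne/day.
Recycle F8 = 0.253×472.64 = 119.58 tonne/day.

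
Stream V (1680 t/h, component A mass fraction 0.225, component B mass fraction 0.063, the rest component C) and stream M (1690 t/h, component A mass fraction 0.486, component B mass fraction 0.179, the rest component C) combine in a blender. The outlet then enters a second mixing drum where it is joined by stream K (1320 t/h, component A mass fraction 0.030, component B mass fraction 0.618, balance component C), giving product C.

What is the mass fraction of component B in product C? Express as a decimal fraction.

Overall, product flow = 4690 t/h.
component B in = 1680×0.063 + 1690×0.179 + 1320×0.618 = 1224.1 t/h.
component B fraction in C = 0.261.

0.261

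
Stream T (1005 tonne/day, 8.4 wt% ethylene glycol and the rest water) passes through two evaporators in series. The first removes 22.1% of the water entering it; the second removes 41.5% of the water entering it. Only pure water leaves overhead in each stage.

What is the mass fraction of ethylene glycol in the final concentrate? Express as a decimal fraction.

0.1675

water in feed = 1005×0.916 = 920.58 tonne/day.
After stage 1: water left = (1−0.221)×920.58 = 717.13; stream total = 801.55 tonne/day.
After stage 2: water left = (1−0.415)×717.13 = 419.52; final concentrate = 503.94 tonne/day.
ethylene glycol fraction = 84.42/503.94 = 0.1675.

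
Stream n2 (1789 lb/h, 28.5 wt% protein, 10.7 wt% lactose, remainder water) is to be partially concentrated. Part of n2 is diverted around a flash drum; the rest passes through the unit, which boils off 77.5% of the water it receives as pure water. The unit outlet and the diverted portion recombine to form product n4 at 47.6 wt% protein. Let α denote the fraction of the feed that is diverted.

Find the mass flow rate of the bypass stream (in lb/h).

All 1789×0.285 = 509.86 lb/h of protein reaches n4, so n4 = 509.86/0.476 = 1071.1 lb/h and vapour = 717.86 lb/h.
The evaporator receives (1−α)·1789 of feed at 0.608 water and removes 0.775 of that water:
0.775×0.608×(1−α)×1789 = 717.86
(1−α) = 717.86/842.98 = 0.8516;  α = 0.1484.
Bypass flow = 0.1484×1789 = 265.54 lb/h.

265.5 lb/h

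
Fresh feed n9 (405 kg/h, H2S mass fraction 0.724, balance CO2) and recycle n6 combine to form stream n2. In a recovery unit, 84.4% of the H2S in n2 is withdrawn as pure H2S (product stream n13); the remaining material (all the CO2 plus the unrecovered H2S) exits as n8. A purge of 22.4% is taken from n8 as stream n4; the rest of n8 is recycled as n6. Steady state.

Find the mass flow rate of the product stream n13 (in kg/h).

H2S in n2: m_A = 405×0.724 + (1−0.224)·(1−0.844)·m_A, so m_A = 293.22/0.8789 = 333.6 kg/h.
Product n13 = 0.844×333.6 = 281.56 kg/h.

281.6 kg/h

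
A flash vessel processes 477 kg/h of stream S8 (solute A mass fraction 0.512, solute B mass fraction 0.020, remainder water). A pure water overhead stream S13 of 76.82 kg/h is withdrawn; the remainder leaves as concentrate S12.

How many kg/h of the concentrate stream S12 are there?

400.2 kg/h

Concentrate = 477 − 76.82 = 400.18 kg/h.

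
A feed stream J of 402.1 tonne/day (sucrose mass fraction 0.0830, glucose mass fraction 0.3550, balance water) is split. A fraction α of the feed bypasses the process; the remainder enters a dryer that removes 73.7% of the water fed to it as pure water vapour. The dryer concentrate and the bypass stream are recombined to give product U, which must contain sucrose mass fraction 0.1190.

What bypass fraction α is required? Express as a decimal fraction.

0.270

All 402.1×0.083 = 33.374 tonne/day of sucrose reaches U, so U = 33.374/0.119 = 280.46 tonne/day and vapour = 121.64 tonne/day.
The evaporator receives (1−α)·402.1 of feed at 0.562 water and removes 0.737 of that water:
0.737×0.562×(1−α)×402.1 = 121.64
(1−α) = 121.64/166.55 = 0.7304;  α = 0.2696.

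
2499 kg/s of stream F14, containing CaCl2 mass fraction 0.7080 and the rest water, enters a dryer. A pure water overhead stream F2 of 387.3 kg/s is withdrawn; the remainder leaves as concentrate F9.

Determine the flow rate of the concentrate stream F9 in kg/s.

2112 kg/s

Concentrate = 2499 − 387.3 = 2111.7 kg/s.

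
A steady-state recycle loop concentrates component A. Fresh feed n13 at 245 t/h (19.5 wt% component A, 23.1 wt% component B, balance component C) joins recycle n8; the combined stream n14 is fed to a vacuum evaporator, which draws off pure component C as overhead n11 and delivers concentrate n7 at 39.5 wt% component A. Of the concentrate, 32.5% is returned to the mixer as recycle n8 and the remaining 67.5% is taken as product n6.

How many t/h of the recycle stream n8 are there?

58.23 t/h

Overall component A balance (none leaves overhead): component A in fresh feed = component A in product, i.e. 245×0.195 = (1−0.325)·n7·0.395.
n7 = 47.775/(0.395×0.675) = 179.18 t/h.
Recycle n8 = 0.325×179.18 = 58.235 t/h.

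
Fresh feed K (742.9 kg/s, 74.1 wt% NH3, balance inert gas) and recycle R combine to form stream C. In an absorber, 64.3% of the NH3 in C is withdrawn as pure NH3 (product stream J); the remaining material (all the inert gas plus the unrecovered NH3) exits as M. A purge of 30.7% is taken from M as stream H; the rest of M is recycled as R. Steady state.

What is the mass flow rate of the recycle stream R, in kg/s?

inert gas enters only via K and leaves only via the purge: 742.9×0.259 = 0.307×(inert gas in M), and the absorber passes all inert gas, so inert gas in C = inert gas in M = 626.75 kg/s.
NH3 in C: m_A = 742.9×0.741 + (1−0.307)·(1−0.643)·m_A, so m_A = 550.49/0.7526 = 731.45 kg/s.
M = (1−0.643)×731.45 + 626.75 = 887.87 kg/s.
Recycle R = (1−0.307)×887.87 = 615.3 kg/s.

615.3 kg/s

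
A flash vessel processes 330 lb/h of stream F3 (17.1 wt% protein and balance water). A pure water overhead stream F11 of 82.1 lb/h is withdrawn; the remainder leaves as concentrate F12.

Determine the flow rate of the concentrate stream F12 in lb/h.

Concentrate = 330 − 82.1 = 247.9 lb/h.

247.9 lb/h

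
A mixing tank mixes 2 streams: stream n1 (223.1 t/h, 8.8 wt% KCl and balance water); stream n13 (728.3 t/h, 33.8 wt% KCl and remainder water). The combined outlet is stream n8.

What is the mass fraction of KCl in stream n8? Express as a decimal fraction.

Total flow out = 223.1 + 728.3 = 951.4 t/h.
KCl in = 223.1×0.088 + 728.3×0.338 = 265.8 t/h.
KCl mass fraction in n8 = 265.8/951.4 = 0.279.

0.279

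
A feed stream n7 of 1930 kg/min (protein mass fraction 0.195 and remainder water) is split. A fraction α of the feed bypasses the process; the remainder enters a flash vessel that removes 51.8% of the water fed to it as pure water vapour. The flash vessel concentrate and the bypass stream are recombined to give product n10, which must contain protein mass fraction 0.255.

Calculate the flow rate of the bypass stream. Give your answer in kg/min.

All 1930×0.195 = 376.35 kg/min of protein reaches n10, so n10 = 376.35/0.255 = 1475.9 kg/min and vapour = 454.12 kg/min.
The evaporator receives (1−α)·1930 of feed at 0.805 water and removes 0.518 of that water:
0.518×0.805×(1−α)×1930 = 454.12
(1−α) = 454.12/804.79 = 0.5643;  α = 0.4357.
Bypass flow = 0.4357×1930 = 840.96 kg/min.

841 kg/min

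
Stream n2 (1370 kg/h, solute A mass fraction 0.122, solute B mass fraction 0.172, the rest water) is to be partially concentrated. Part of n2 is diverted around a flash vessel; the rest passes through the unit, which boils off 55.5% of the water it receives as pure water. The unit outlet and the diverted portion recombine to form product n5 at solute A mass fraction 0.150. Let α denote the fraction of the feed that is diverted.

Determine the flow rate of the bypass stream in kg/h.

All 1370×0.122 = 167.14 kg/h of solute A reaches n5, so n5 = 167.14/0.150 = 1114.3 kg/h and vapour = 255.73 kg/h.
The evaporator receives (1−α)·1370 of feed at 0.706 water and removes 0.555 of that water:
0.555×0.706×(1−α)×1370 = 255.73
(1−α) = 255.73/536.81 = 0.4764;  α = 0.5236.
Bypass flow = 0.5236×1370 = 717.34 kg/h.

717.3 kg/h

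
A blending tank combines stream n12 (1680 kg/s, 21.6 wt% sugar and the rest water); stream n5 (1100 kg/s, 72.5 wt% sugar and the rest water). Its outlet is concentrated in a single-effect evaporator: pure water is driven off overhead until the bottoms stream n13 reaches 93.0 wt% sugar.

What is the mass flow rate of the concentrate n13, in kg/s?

1248 kg/s

sugar entering = 1680×0.216 + 1100×0.725 = 1160.4 kg/s.
All sugar reports to n13, so n13 = 1160.4/0.930 = 1247.7 kg/s.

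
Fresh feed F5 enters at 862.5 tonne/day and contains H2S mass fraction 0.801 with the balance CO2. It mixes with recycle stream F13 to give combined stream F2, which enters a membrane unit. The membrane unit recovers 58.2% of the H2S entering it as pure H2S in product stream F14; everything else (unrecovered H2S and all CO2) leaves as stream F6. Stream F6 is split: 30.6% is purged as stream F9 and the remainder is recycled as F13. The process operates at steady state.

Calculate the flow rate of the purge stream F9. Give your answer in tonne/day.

296.1 tonne/day

CO2 enters only via F5 and leaves only via the purge: 862.5×0.199 = 0.306×(CO2 in F6), and the membrane unit passes all CO2, so CO2 in F2 = CO2 in F6 = 560.91 tonne/day.
H2S in F2: m_A = 862.5×0.801 + (1−0.306)·(1−0.582)·m_A, so m_A = 690.86/0.7099 = 973.17 tonne/day.
F6 = (1−0.582)×973.17 + 560.91 = 967.69 tonne/day.
Purge F9 = 0.306×967.69 = 296.11 tonne/day.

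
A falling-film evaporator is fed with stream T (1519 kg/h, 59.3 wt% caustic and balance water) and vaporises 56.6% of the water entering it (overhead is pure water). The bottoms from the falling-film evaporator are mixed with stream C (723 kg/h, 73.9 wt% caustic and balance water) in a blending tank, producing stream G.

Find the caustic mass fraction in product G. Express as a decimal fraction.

Vapour removed = 0.566×0.407×1519 = 349.92 kg/h; concentrate = 1169.1 kg/h.
caustic reaching the mixer = 900.77 (from concentrate) + 723×0.739 = 1435.1 kg/h.
Product flow = 1169.1 + 723 = 1892.1 kg/h; caustic fraction = 0.758.

0.758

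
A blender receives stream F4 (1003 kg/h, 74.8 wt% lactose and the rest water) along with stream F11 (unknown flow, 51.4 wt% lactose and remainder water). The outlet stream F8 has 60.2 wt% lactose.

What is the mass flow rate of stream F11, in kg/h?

Let F11 be the unknown flow. Total out = 1003 + F11.
lactose balance: 750.24 + 0.514·F11 = 0.602·(1003 + F11)
(0.514 − 0.602)·F11 = 0.602×1003 − 750.24 = -146.44
F11 = -146.44 / -0.088 = 1664.1 kg/h

1664 kg/h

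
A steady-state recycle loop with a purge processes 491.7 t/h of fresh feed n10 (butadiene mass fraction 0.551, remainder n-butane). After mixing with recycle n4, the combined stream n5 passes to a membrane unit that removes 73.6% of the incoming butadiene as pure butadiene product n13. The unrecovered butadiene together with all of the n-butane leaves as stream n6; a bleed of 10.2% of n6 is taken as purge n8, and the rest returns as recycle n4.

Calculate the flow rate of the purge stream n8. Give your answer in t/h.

n-butane enters only via n10 and leaves only via the purge: 491.7×0.449 = 0.102×(n-butane in n6), and the membrane unit passes all n-butane, so n-butane in n5 = n-butane in n6 = 2164.4 t/h.
butadiene in n5: m_A = 491.7×0.551 + (1−0.102)·(1−0.736)·m_A, so m_A = 270.93/0.7629 = 355.11 t/h.
n6 = (1−0.736)×355.11 + 2164.4 = 2258.2 t/h.
Purge n8 = 0.102×2258.2 = 230.34 t/h.

230.3 t/h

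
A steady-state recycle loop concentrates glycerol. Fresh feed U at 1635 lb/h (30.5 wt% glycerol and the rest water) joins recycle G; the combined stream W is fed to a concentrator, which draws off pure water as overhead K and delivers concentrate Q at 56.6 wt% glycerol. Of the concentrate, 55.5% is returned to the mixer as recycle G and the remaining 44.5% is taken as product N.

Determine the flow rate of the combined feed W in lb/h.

2734 lb/h

Overall glycerol balance (none leaves overhead): glycerol in fresh feed = glycerol in product, i.e. 1635×0.305 = (1−0.555)·Q·0.566.
Q = 498.68/(0.566×0.445) = 1979.9 lb/h.
Recycle G = 0.555×1979.9 = 1098.8 lb/h.
Combined feed W = 1635 + 1098.8 = 2733.8 lb/h.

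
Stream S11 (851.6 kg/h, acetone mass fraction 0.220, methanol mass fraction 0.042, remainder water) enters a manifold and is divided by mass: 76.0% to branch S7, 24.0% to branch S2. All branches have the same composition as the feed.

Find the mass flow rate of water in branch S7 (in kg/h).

477.6 kg/h

Branch S7 total = 0.760×851.6 = 647.22 kg/h.
water in S7 = 0.738×647.22 = 477.65 kg/h.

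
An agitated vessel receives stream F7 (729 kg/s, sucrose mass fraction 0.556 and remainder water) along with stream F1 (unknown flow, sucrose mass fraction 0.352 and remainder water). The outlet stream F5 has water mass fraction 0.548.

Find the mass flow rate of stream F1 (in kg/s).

Let F1 be the unknown flow. Total out = 729 + F1.
water balance: 323.68 + 0.648·F1 = 0.548·(729 + F1)
(0.648 − 0.548)·F1 = 0.548×729 − 323.68 = 75.816
F1 = 75.816 / 0.100 = 758.16 kg/s

758.2 kg/s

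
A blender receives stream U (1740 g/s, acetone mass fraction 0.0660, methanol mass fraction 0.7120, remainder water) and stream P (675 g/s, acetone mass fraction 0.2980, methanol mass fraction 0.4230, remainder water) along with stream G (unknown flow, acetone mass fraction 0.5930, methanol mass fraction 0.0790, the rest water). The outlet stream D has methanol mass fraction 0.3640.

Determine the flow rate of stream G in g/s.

Let G be the unknown flow. Total out = 2415 + G.
methanol balance: 1524.4 + 0.079·G = 0.364·(2415 + G)
(0.079 − 0.364)·G = 0.364×2415 − 1524.4 = -645.34
G = -645.34 / -0.285 = 2264.4 g/s

2264 g/s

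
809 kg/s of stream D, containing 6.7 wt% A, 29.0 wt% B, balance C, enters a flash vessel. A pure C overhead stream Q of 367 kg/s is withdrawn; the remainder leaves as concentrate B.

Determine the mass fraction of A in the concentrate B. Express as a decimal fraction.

A is not removed: 809×0.067 = 54.203 kg/s of A enters B.
Concentrate = 809 − 367 = 442 kg/s.
Mass fraction = 54.203/442 = 0.123.

0.123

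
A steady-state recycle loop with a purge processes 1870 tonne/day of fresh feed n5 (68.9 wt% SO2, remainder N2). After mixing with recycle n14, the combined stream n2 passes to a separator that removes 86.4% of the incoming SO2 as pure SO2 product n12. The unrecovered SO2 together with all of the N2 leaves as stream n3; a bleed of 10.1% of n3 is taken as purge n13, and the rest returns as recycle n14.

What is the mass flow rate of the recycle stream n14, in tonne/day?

N2 enters only via n5 and leaves only via the purge: 1870×0.311 = 0.101×(N2 in n3), and the separator passes all N2, so N2 in n2 = N2 in n3 = 5758.1 tonne/day.
SO2 in n2: m_A = 1870×0.689 + (1−0.101)·(1−0.864)·m_A, so m_A = 1288.4/0.8777 = 1467.9 tonne/day.
n3 = (1−0.864)×1467.9 + 5758.1 = 5957.8 tonne/day.
Recycle n14 = (1−0.101)×5957.8 = 5356 tonne/day.

5356 tonne/day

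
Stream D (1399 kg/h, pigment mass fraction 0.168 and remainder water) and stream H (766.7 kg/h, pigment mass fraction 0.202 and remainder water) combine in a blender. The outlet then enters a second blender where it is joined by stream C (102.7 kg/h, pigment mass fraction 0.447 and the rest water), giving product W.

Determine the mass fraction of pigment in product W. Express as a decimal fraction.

Overall, product flow = 2268.4 kg/h.
pigment in = 1399×0.168 + 766.7×0.202 + 102.7×0.447 = 435.81 kg/h.
pigment fraction in W = 0.192.

0.192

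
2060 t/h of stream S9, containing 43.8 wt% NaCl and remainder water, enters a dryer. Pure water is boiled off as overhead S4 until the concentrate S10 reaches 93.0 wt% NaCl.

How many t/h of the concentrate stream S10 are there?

NaCl is conserved: 2060×0.438 = 902.28 t/h all reports to the concentrate.
Concentrate = 902.28/(target fraction) = 970.19 t/h.

970.2 t/h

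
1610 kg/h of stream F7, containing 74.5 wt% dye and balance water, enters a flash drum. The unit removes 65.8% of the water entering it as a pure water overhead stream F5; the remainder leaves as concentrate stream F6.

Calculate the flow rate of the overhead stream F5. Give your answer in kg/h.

270.1 kg/h

water entering = 1610×0.255 = 410.55 kg/h; overhead removed = 0.658×410.55 = 270.14 kg/h.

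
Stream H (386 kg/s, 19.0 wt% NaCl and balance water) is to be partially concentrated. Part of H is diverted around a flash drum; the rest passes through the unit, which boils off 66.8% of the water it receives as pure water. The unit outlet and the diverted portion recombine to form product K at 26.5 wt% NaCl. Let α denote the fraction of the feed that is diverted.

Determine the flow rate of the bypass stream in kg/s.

184.1 kg/s

All 386×0.190 = 73.34 kg/s of NaCl reaches K, so K = 73.34/0.265 = 276.75 kg/s and vapour = 109.25 kg/s.
The evaporator receives (1−α)·386 of feed at 0.810 water and removes 0.668 of that water:
0.668×0.810×(1−α)×386 = 109.25
(1−α) = 109.25/208.86 = 0.5231;  α = 0.4769.
Bypass flow = 0.4769×386 = 184.1 kg/s.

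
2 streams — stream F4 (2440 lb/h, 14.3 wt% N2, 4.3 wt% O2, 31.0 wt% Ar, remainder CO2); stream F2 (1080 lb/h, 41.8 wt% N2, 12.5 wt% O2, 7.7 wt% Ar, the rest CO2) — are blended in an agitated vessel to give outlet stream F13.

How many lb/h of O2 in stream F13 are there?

239.9 lb/h

O2 out = O2 in = 2440×0.043 + 1080×0.125 = 239.92 lb/h.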